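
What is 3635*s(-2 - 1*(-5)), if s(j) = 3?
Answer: 10905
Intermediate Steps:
3635*s(-2 - 1*(-5)) = 3635*3 = 10905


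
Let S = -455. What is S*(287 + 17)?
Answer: -138320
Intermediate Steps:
S*(287 + 17) = -455*(287 + 17) = -455*304 = -138320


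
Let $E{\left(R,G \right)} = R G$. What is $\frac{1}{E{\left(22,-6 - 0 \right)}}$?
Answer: $- \frac{1}{132} \approx -0.0075758$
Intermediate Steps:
$E{\left(R,G \right)} = G R$
$\frac{1}{E{\left(22,-6 - 0 \right)}} = \frac{1}{\left(-6 - 0\right) 22} = \frac{1}{\left(-6 + 0\right) 22} = \frac{1}{\left(-6\right) 22} = \frac{1}{-132} = - \frac{1}{132}$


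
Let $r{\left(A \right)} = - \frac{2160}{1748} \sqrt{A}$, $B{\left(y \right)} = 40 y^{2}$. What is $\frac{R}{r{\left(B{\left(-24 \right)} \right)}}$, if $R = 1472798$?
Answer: $- \frac{321806363 \sqrt{10}}{129600} \approx -7852.2$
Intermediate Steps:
$r{\left(A \right)} = - \frac{540 \sqrt{A}}{437}$ ($r{\left(A \right)} = \left(-2160\right) \frac{1}{1748} \sqrt{A} = - \frac{540 \sqrt{A}}{437}$)
$\frac{R}{r{\left(B{\left(-24 \right)} \right)}} = \frac{1472798}{\left(- \frac{540}{437}\right) \sqrt{40 \left(-24\right)^{2}}} = \frac{1472798}{\left(- \frac{540}{437}\right) \sqrt{40 \cdot 576}} = \frac{1472798}{\left(- \frac{540}{437}\right) \sqrt{23040}} = \frac{1472798}{\left(- \frac{540}{437}\right) 48 \sqrt{10}} = \frac{1472798}{\left(- \frac{25920}{437}\right) \sqrt{10}} = 1472798 \left(- \frac{437 \sqrt{10}}{259200}\right) = - \frac{321806363 \sqrt{10}}{129600}$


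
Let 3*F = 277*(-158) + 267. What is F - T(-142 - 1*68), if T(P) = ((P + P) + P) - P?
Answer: -42239/3 ≈ -14080.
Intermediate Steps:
F = -43499/3 (F = (277*(-158) + 267)/3 = (-43766 + 267)/3 = (⅓)*(-43499) = -43499/3 ≈ -14500.)
T(P) = 2*P (T(P) = (2*P + P) - P = 3*P - P = 2*P)
F - T(-142 - 1*68) = -43499/3 - 2*(-142 - 1*68) = -43499/3 - 2*(-142 - 68) = -43499/3 - 2*(-210) = -43499/3 - 1*(-420) = -43499/3 + 420 = -42239/3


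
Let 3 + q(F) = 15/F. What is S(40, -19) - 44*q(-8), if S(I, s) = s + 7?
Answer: 405/2 ≈ 202.50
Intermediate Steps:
q(F) = -3 + 15/F
S(I, s) = 7 + s
S(40, -19) - 44*q(-8) = (7 - 19) - 44*(-3 + 15/(-8)) = -12 - 44*(-3 + 15*(-1/8)) = -12 - 44*(-3 - 15/8) = -12 - 44*(-39/8) = -12 + 429/2 = 405/2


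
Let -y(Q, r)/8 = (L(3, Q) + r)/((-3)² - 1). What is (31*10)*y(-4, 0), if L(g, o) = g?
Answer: -930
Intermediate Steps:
y(Q, r) = -3 - r (y(Q, r) = -8*(3 + r)/((-3)² - 1) = -8*(3 + r)/(9 - 1) = -8*(3 + r)/8 = -8*(3/8 + r/8) = -3 - r)
(31*10)*y(-4, 0) = (31*10)*(-3 - 1*0) = 310*(-3 + 0) = 310*(-3) = -930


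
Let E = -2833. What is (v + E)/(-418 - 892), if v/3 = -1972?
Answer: 8749/1310 ≈ 6.6786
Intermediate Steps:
v = -5916 (v = 3*(-1972) = -5916)
(v + E)/(-418 - 892) = (-5916 - 2833)/(-418 - 892) = -8749/(-1310) = -8749*(-1/1310) = 8749/1310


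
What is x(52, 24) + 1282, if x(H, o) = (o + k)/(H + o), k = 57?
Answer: 97513/76 ≈ 1283.1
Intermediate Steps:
x(H, o) = (57 + o)/(H + o) (x(H, o) = (o + 57)/(H + o) = (57 + o)/(H + o))
x(52, 24) + 1282 = (57 + 24)/(52 + 24) + 1282 = 81/76 + 1282 = 97513/76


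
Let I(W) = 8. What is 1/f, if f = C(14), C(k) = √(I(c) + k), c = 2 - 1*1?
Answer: √22/22 ≈ 0.21320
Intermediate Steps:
c = 1 (c = 2 - 1 = 1)
C(k) = √(8 + k)
f = √22 (f = √(8 + 14) = √22 ≈ 4.6904)
1/f = 1/(√22) = √22/22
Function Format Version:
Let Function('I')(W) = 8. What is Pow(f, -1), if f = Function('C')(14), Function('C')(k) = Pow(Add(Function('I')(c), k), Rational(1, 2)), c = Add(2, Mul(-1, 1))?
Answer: Mul(Rational(1, 22), Pow(22, Rational(1, 2))) ≈ 0.21320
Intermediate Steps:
c = 1 (c = Add(2, -1) = 1)
Function('C')(k) = Pow(Add(8, k), Rational(1, 2))
f = Pow(22, Rational(1, 2)) (f = Pow(Add(8, 14), Rational(1, 2)) = Pow(22, Rational(1, 2)) ≈ 4.6904)
Pow(f, -1) = Pow(Pow(22, Rational(1, 2)), -1) = Mul(Rational(1, 22), Pow(22, Rational(1, 2)))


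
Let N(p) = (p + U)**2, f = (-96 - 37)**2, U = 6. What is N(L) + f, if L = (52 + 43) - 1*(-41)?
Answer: 37853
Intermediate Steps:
L = 136 (L = 95 + 41 = 136)
f = 17689 (f = (-133)**2 = 17689)
N(p) = (6 + p)**2 (N(p) = (p + 6)**2 = (6 + p)**2)
N(L) + f = (6 + 136)**2 + 17689 = 142**2 + 17689 = 20164 + 17689 = 37853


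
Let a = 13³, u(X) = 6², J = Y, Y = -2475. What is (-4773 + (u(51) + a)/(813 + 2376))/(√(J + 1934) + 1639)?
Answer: -12471859048/4284201459 + 7609432*I*√541/4284201459 ≈ -2.9111 + 0.041312*I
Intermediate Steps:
J = -2475
u(X) = 36
a = 2197
(-4773 + (u(51) + a)/(813 + 2376))/(√(J + 1934) + 1639) = (-4773 + (36 + 2197)/(813 + 2376))/(√(-2475 + 1934) + 1639) = (-4773 + 2233/3189)/(√(-541) + 1639) = (-4773 + 2233*(1/3189))/(I*√541 + 1639) = (-4773 + 2233/3189)/(1639 + I*√541) = -15218864/(3189*(1639 + I*√541))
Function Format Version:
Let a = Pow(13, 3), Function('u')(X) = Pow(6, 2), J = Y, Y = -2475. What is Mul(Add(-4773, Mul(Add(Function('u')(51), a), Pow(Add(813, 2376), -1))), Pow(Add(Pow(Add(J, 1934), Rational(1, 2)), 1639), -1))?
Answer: Add(Rational(-12471859048, 4284201459), Mul(Rational(7609432, 4284201459), I, Pow(541, Rational(1, 2)))) ≈ Add(-2.9111, Mul(0.041312, I))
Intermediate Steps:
J = -2475
Function('u')(X) = 36
a = 2197
Mul(Add(-4773, Mul(Add(Function('u')(51), a), Pow(Add(813, 2376), -1))), Pow(Add(Pow(Add(J, 1934), Rational(1, 2)), 1639), -1)) = Mul(Add(-4773, Mul(Add(36, 2197), Pow(Add(813, 2376), -1))), Pow(Add(Pow(Add(-2475, 1934), Rational(1, 2)), 1639), -1)) = Mul(Add(-4773, Mul(2233, Pow(3189, -1))), Pow(Add(Pow(-541, Rational(1, 2)), 1639), -1)) = Mul(Add(-4773, Mul(2233, Rational(1, 3189))), Pow(Add(Mul(I, Pow(541, Rational(1, 2))), 1639), -1)) = Mul(Add(-4773, Rational(2233, 3189)), Pow(Add(1639, Mul(I, Pow(541, Rational(1, 2)))), -1)) = Mul(Rational(-15218864, 3189), Pow(Add(1639, Mul(I, Pow(541, Rational(1, 2)))), -1))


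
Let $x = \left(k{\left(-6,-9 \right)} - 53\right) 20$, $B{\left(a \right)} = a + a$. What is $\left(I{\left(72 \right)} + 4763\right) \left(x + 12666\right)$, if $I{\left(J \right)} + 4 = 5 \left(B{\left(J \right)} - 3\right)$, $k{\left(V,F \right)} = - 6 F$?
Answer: $69316304$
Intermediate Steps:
$B{\left(a \right)} = 2 a$
$I{\left(J \right)} = -19 + 10 J$ ($I{\left(J \right)} = -4 + 5 \left(2 J - 3\right) = -4 + 5 \left(-3 + 2 J\right) = -4 + \left(-15 + 10 J\right) = -19 + 10 J$)
$x = 20$ ($x = \left(\left(-6\right) \left(-9\right) - 53\right) 20 = \left(54 - 53\right) 20 = 1 \cdot 20 = 20$)
$\left(I{\left(72 \right)} + 4763\right) \left(x + 12666\right) = \left(\left(-19 + 10 \cdot 72\right) + 4763\right) \left(20 + 12666\right) = \left(\left(-19 + 720\right) + 4763\right) 12686 = \left(701 + 4763\right) 12686 = 5464 \cdot 12686 = 69316304$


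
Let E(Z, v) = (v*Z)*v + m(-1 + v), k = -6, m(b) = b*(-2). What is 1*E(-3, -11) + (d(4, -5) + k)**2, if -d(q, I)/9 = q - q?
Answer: -303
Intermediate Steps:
d(q, I) = 0 (d(q, I) = -9*(q - q) = -9*0 = 0)
m(b) = -2*b
E(Z, v) = 2 - 2*v + Z*v**2 (E(Z, v) = (v*Z)*v - 2*(-1 + v) = (Z*v)*v + (2 - 2*v) = Z*v**2 + (2 - 2*v) = 2 - 2*v + Z*v**2)
1*E(-3, -11) + (d(4, -5) + k)**2 = 1*(2 - 2*(-11) - 3*(-11)**2) + (0 - 6)**2 = 1*(2 + 22 - 3*121) + (-6)**2 = 1*(2 + 22 - 363) + 36 = 1*(-339) + 36 = -339 + 36 = -303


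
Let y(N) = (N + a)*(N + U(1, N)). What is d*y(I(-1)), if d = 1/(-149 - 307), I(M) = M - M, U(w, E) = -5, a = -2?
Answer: -5/228 ≈ -0.021930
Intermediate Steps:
I(M) = 0
d = -1/456 (d = 1/(-456) = -1/456 ≈ -0.0021930)
y(N) = (-5 + N)*(-2 + N) (y(N) = (N - 2)*(N - 5) = (-2 + N)*(-5 + N) = (-5 + N)*(-2 + N))
d*y(I(-1)) = -(10 + 0² - 7*0)/456 = -(10 + 0 + 0)/456 = -1/456*10 = -5/228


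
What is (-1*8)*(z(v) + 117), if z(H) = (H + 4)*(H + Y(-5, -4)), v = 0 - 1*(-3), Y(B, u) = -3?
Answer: -936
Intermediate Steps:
v = 3 (v = 0 + 3 = 3)
z(H) = (-3 + H)*(4 + H) (z(H) = (H + 4)*(H - 3) = (4 + H)*(-3 + H) = (-3 + H)*(4 + H))
(-1*8)*(z(v) + 117) = (-1*8)*((-12 + 3 + 3²) + 117) = -8*((-12 + 3 + 9) + 117) = -8*(0 + 117) = -8*117 = -936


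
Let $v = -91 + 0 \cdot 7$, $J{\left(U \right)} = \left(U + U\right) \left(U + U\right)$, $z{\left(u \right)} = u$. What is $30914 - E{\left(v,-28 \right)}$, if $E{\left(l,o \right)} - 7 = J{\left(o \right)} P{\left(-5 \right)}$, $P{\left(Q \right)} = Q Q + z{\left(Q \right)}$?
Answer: $-31813$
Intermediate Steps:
$P{\left(Q \right)} = Q + Q^{2}$ ($P{\left(Q \right)} = Q Q + Q = Q^{2} + Q = Q + Q^{2}$)
$J{\left(U \right)} = 4 U^{2}$ ($J{\left(U \right)} = 2 U 2 U = 4 U^{2}$)
$v = -91$ ($v = -91 + 0 = -91$)
$E{\left(l,o \right)} = 7 + 80 o^{2}$ ($E{\left(l,o \right)} = 7 + 4 o^{2} \left(- 5 \left(1 - 5\right)\right) = 7 + 4 o^{2} \left(\left(-5\right) \left(-4\right)\right) = 7 + 4 o^{2} \cdot 20 = 7 + 80 o^{2}$)
$30914 - E{\left(v,-28 \right)} = 30914 - \left(7 + 80 \left(-28\right)^{2}\right) = 30914 - \left(7 + 80 \cdot 784\right) = 30914 - \left(7 + 62720\right) = 30914 - 62727 = -31813$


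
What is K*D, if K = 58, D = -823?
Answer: -47734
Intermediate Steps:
K*D = 58*(-823) = -47734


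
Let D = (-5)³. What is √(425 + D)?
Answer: 10*√3 ≈ 17.320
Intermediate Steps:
D = -125
√(425 + D) = √(425 - 125) = √300 = 10*√3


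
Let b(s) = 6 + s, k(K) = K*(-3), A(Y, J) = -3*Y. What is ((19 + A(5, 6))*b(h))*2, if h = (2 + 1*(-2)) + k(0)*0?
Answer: 48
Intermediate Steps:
k(K) = -3*K
h = 0 (h = (2 + 1*(-2)) - 3*0*0 = (2 - 2) + 0*0 = 0 + 0 = 0)
((19 + A(5, 6))*b(h))*2 = ((19 - 3*5)*(6 + 0))*2 = ((19 - 15)*6)*2 = (4*6)*2 = 24*2 = 48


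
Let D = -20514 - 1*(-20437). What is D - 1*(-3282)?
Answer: 3205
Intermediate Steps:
D = -77 (D = -20514 + 20437 = -77)
D - 1*(-3282) = -77 - 1*(-3282) = -77 + 3282 = 3205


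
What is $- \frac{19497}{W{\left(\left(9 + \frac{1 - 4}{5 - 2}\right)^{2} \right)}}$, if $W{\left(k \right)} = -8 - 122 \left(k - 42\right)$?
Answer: $\frac{19497}{2692} \approx 7.2426$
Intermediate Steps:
$W{\left(k \right)} = 5116 - 122 k$ ($W{\left(k \right)} = -8 - 122 \left(-42 + k\right) = -8 - \left(-5124 + 122 k\right) = 5116 - 122 k$)
$- \frac{19497}{W{\left(\left(9 + \frac{1 - 4}{5 - 2}\right)^{2} \right)}} = - \frac{19497}{5116 - 122 \left(9 + \frac{1 - 4}{5 - 2}\right)^{2}} = - \frac{19497}{5116 - 122 \left(9 - \frac{3}{3}\right)^{2}} = - \frac{19497}{5116 - 122 \left(9 - 1\right)^{2}} = - \frac{19497}{5116 - 122 \cdot 8^{2}} = - \frac{19497}{5116 - 7808} = - \frac{19497}{-2692} = \left(-19497\right) \left(- \frac{1}{2692}\right) = \frac{19497}{2692}$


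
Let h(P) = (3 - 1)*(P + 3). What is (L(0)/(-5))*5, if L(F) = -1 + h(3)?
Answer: -11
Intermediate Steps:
h(P) = 6 + 2*P (h(P) = 2*(3 + P) = 6 + 2*P)
L(F) = 11 (L(F) = -1 + (6 + 2*3) = -1 + (6 + 6) = -1 + 12 = 11)
(L(0)/(-5))*5 = (11/(-5))*5 = -1/5*11*5 = -11/5*5 = -11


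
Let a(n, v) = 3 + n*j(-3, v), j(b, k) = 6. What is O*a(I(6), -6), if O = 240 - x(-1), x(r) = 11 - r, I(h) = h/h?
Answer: 2052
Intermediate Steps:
I(h) = 1
a(n, v) = 3 + 6*n (a(n, v) = 3 + n*6 = 3 + 6*n)
O = 228 (O = 240 - (11 - 1*(-1)) = 240 - (11 + 1) = 240 - 1*12 = 240 - 12 = 228)
O*a(I(6), -6) = 228*(3 + 6*1) = 228*(3 + 6) = 228*9 = 2052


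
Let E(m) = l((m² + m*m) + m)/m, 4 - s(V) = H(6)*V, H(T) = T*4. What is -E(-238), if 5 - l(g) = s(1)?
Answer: 25/238 ≈ 0.10504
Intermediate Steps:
H(T) = 4*T
s(V) = 4 - 24*V (s(V) = 4 - 4*6*V = 4 - 24*V)
l(g) = 25 (l(g) = 5 - (4 - 24*1) = 5 - (4 - 24) = 5 - 1*(-20) = 5 + 20 = 25)
E(m) = 25/m
-E(-238) = -25/(-238) = -25*(-1)/238 = -1*(-25/238) = 25/238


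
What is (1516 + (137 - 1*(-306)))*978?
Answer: 1915902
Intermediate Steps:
(1516 + (137 - 1*(-306)))*978 = (1516 + (137 + 306))*978 = (1516 + 443)*978 = 1959*978 = 1915902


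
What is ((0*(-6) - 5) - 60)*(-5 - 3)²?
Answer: -4160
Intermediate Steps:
((0*(-6) - 5) - 60)*(-5 - 3)² = ((0 - 5) - 60)*(-8)² = (-5 - 60)*64 = -65*64 = -4160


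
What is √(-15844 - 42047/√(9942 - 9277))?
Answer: √(-19408900 - 77455*√665)/35 ≈ 132.19*I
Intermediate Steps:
√(-15844 - 42047/√(9942 - 9277)) = √(-15844 - 42047*√665/665) = √(-15844 - 2213*√665/35)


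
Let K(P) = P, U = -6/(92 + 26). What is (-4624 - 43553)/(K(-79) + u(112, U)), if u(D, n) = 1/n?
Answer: 144531/296 ≈ 488.28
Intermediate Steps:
U = -3/59 (U = -6/118 = -6*1/118 = -3/59 ≈ -0.050847)
(-4624 - 43553)/(K(-79) + u(112, U)) = (-4624 - 43553)/(-79 + 1/(-3/59)) = -48177/(-79 - 59/3) = -48177/(-296/3) = -48177*(-3/296) = 144531/296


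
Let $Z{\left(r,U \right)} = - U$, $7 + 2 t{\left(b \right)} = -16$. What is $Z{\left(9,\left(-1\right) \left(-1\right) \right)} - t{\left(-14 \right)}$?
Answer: $\frac{21}{2} \approx 10.5$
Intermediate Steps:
$t{\left(b \right)} = - \frac{23}{2}$ ($t{\left(b \right)} = - \frac{7}{2} + \frac{1}{2} \left(-16\right) = - \frac{7}{2} - 8 = - \frac{23}{2}$)
$Z{\left(9,\left(-1\right) \left(-1\right) \right)} - t{\left(-14 \right)} = - \left(-1\right) \left(-1\right) - - \frac{23}{2} = \left(-1\right) 1 + \frac{23}{2} = -1 + \frac{23}{2} = \frac{21}{2}$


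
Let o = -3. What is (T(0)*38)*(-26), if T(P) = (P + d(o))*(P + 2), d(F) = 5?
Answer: -9880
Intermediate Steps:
T(P) = (2 + P)*(5 + P) (T(P) = (P + 5)*(P + 2) = (5 + P)*(2 + P) = (2 + P)*(5 + P))
(T(0)*38)*(-26) = ((10 + 0**2 + 7*0)*38)*(-26) = ((10 + 0 + 0)*38)*(-26) = (10*38)*(-26) = 380*(-26) = -9880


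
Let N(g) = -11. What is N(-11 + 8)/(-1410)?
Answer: 11/1410 ≈ 0.0078014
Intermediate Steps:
N(-11 + 8)/(-1410) = -11/(-1410) = -11*(-1/1410) = 11/1410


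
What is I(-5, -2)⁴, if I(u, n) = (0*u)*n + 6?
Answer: 1296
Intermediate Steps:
I(u, n) = 6 (I(u, n) = 0*n + 6 = 0 + 6 = 6)
I(-5, -2)⁴ = 6⁴ = 1296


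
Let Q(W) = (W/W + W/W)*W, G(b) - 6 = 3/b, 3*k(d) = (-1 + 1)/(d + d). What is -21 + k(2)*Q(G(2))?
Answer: -21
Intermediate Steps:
k(d) = 0 (k(d) = ((-1 + 1)/(d + d))/3 = (0/((2*d)))/3 = (0*(1/(2*d)))/3 = (1/3)*0 = 0)
G(b) = 6 + 3/b
Q(W) = 2*W (Q(W) = (1 + 1)*W = 2*W)
-21 + k(2)*Q(G(2)) = -21 + 0*(2*(6 + 3/2)) = -21 + 0*(2*(15/2)) = -21 + 0*15 = -21 + 0 = -21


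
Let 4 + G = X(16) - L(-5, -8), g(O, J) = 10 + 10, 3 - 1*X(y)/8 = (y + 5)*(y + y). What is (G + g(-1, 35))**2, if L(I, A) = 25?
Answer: 28740321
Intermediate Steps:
X(y) = 24 - 16*y*(5 + y) (X(y) = 24 - 8*(y + 5)*(y + y) = 24 - 8*(5 + y)*2*y = 24 - 16*y*(5 + y))
g(O, J) = 20
G = -5381 (G = -4 + ((24 - 80*16 - 16*16**2) - 1*25) = -4 + ((24 - 1280 - 16*256) - 25) = -4 + ((24 - 1280 - 4096) - 25) = -4 + (-5352 - 25) = -4 - 5377 = -5381)
(G + g(-1, 35))**2 = (-5381 + 20)**2 = (-5361)**2 = 28740321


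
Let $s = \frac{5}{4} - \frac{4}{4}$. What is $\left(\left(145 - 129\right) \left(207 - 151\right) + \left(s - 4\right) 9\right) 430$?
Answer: $\frac{741535}{2} \approx 3.7077 \cdot 10^{5}$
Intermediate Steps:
$s = \frac{1}{4}$ ($s = 5 \cdot \frac{1}{4} - 1 = \frac{5}{4} - 1 = \frac{1}{4} \approx 0.25$)
$\left(\left(145 - 129\right) \left(207 - 151\right) + \left(s - 4\right) 9\right) 430 = \left(\left(145 - 129\right) \left(207 - 151\right) + \left(\frac{1}{4} - 4\right) 9\right) 430 = \left(16 \cdot 56 - \frac{135}{4}\right) 430 = \left(896 - \frac{135}{4}\right) 430 = \frac{3449}{4} \cdot 430 = \frac{741535}{2}$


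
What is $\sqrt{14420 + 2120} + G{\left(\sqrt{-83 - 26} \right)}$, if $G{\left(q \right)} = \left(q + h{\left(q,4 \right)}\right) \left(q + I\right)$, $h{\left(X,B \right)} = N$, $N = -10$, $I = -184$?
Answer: $1731 + 2 \sqrt{4135} - 194 i \sqrt{109} \approx 1859.6 - 2025.4 i$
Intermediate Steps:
$h{\left(X,B \right)} = -10$
$G{\left(q \right)} = \left(-184 + q\right) \left(-10 + q\right)$ ($G{\left(q \right)} = \left(q - 10\right) \left(q - 184\right) = \left(-10 + q\right) \left(-184 + q\right) = \left(-184 + q\right) \left(-10 + q\right)$)
$\sqrt{14420 + 2120} + G{\left(\sqrt{-83 - 26} \right)} = \sqrt{14420 + 2120} + \left(1840 + \left(\sqrt{-83 - 26}\right)^{2} - 194 \sqrt{-83 - 26}\right) = \sqrt{16540} + \left(1840 + \left(\sqrt{-109}\right)^{2} - 194 \sqrt{-109}\right) = 2 \sqrt{4135} + \left(1840 + \left(i \sqrt{109}\right)^{2} - 194 i \sqrt{109}\right) = 2 \sqrt{4135} - \left(-1731 + 194 i \sqrt{109}\right) = 2 \sqrt{4135} + \left(1731 - 194 i \sqrt{109}\right) = 1731 + 2 \sqrt{4135} - 194 i \sqrt{109}$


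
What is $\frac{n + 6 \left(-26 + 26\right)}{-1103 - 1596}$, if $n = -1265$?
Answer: $\frac{1265}{2699} \approx 0.46869$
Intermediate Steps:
$\frac{n + 6 \left(-26 + 26\right)}{-1103 - 1596} = \frac{-1265 + 6 \left(-26 + 26\right)}{-1103 - 1596} = \frac{-1265 + 6 \cdot 0}{-2699} = \left(-1265 + 0\right) \left(- \frac{1}{2699}\right) = \left(-1265\right) \left(- \frac{1}{2699}\right) = \frac{1265}{2699}$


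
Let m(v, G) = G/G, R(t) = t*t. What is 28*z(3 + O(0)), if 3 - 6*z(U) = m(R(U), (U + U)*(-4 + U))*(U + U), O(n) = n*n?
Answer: -14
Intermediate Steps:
O(n) = n**2
R(t) = t**2
m(v, G) = 1
z(U) = 1/2 - U/3 (z(U) = 1/2 - (U + U)/6 = 1/2 - 2*U/6 = 1/2 - U/3)
28*z(3 + O(0)) = 28*(1/2 - (3 + 0**2)/3) = 28*(1/2 - (3 + 0)/3) = 28*(1/2 - 1/3*3) = 28*(1/2 - 1) = 28*(-1/2) = -14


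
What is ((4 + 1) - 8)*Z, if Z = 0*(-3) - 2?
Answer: 6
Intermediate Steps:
Z = -2 (Z = 0 - 2 = -2)
((4 + 1) - 8)*Z = ((4 + 1) - 8)*(-2) = (5 - 8)*(-2) = -3*(-2) = 6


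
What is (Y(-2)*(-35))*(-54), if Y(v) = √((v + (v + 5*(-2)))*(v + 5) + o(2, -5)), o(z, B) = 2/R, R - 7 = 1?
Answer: 945*I*√167 ≈ 12212.0*I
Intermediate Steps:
R = 8 (R = 7 + 1 = 8)
o(z, B) = ¼ (o(z, B) = 2/8 = 2*(⅛) = ¼)
Y(v) = √(¼ + (-10 + 2*v)*(5 + v)) (Y(v) = √((v + (v + 5*(-2)))*(v + 5) + ¼) = √((v + (v - 10))*(5 + v) + ¼) = √((v + (-10 + v))*(5 + v) + ¼) = √((-10 + 2*v)*(5 + v) + ¼) = √(¼ + (-10 + 2*v)*(5 + v)))
(Y(-2)*(-35))*(-54) = ((√(-199 + 8*(-2)²)/2)*(-35))*(-54) = ((√(-199 + 8*4)/2)*(-35))*(-54) = ((√(-199 + 32)/2)*(-35))*(-54) = ((√(-167)/2)*(-35))*(-54) = (((I*√167)/2)*(-35))*(-54) = ((I*√167/2)*(-35))*(-54) = -35*I*√167/2*(-54) = 945*I*√167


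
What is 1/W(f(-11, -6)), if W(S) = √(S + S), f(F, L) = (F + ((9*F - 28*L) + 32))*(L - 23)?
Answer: -I*√145/870 ≈ -0.013841*I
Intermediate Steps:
f(F, L) = (-23 + L)*(32 - 28*L + 10*F) (f(F, L) = (F + ((-28*L + 9*F) + 32))*(-23 + L) = (F + (32 - 28*L + 9*F))*(-23 + L) = (32 - 28*L + 10*F)*(-23 + L) = (-23 + L)*(32 - 28*L + 10*F))
W(S) = √2*√S (W(S) = √(2*S) = √2*√S)
1/W(f(-11, -6)) = 1/(√2*√(-736 - 230*(-11) - 28*(-6)² + 676*(-6) + 10*(-11)*(-6))) = 1/(√2*√(-736 + 2530 - 28*36 - 4056 + 660)) = 1/(√2*√(-736 + 2530 - 1008 - 4056 + 660)) = 1/(√2*√(-2610)) = 1/(√2*(3*I*√290)) = 1/(6*I*√145) = -I*√145/870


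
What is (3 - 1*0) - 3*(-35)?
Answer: 108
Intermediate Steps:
(3 - 1*0) - 3*(-35) = (3 + 0) + 105 = 3 + 105 = 108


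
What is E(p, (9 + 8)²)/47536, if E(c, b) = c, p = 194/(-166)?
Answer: -97/3945488 ≈ -2.4585e-5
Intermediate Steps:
p = -97/83 (p = 194*(-1/166) = -97/83 ≈ -1.1687)
E(p, (9 + 8)²)/47536 = -97/83/47536 = -97/83*1/47536 = -97/3945488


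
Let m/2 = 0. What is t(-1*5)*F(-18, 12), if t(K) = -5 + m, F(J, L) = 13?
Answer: -65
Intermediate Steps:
m = 0 (m = 2*0 = 0)
t(K) = -5 (t(K) = -5 + 0 = -5)
t(-1*5)*F(-18, 12) = -5*13 = -65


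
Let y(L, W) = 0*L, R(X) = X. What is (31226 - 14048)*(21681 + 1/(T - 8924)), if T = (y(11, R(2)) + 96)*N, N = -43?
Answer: 2430518750079/6526 ≈ 3.7244e+8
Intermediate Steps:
y(L, W) = 0
T = -4128 (T = (0 + 96)*(-43) = 96*(-43) = -4128)
(31226 - 14048)*(21681 + 1/(T - 8924)) = (31226 - 14048)*(21681 + 1/(-4128 - 8924)) = 17178*(21681 + 1/(-13052)) = 17178*(21681 - 1/13052) = 17178*(282980411/13052) = 2430518750079/6526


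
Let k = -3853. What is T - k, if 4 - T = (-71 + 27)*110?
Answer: 8697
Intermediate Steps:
T = 4844 (T = 4 - (-71 + 27)*110 = 4 - (-44)*110 = 4 - 1*(-4840) = 4 + 4840 = 4844)
T - k = 4844 - 1*(-3853) = 4844 + 3853 = 8697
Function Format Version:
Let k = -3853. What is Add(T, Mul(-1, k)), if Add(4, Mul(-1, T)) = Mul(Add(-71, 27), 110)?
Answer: 8697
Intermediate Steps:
T = 4844 (T = Add(4, Mul(-1, Mul(Add(-71, 27), 110))) = Add(4, Mul(-1, Mul(-44, 110))) = Add(4, Mul(-1, -4840)) = Add(4, 4840) = 4844)
Add(T, Mul(-1, k)) = Add(4844, Mul(-1, -3853)) = Add(4844, 3853) = 8697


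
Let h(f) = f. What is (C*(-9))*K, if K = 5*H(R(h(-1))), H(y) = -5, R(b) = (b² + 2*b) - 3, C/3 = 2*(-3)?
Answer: -4050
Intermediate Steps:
C = -18 (C = 3*(2*(-3)) = 3*(-6) = -18)
R(b) = -3 + b² + 2*b
K = -25 (K = 5*(-5) = -25)
(C*(-9))*K = -18*(-9)*(-25) = 162*(-25) = -4050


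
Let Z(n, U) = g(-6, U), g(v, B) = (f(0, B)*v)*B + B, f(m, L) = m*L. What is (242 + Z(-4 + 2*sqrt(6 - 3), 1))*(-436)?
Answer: -105948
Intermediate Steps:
f(m, L) = L*m
g(v, B) = B (g(v, B) = ((B*0)*v)*B + B = (0*v)*B + B = 0*B + B = 0 + B = B)
Z(n, U) = U
(242 + Z(-4 + 2*sqrt(6 - 3), 1))*(-436) = (242 + 1)*(-436) = 243*(-436) = -105948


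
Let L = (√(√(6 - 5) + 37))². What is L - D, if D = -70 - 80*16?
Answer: 1388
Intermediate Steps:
D = -1350 (D = -70 - 1280 = -1350)
L = 38 (L = (√(√1 + 37))² = (√(1 + 37))² = (√38)² = 38)
L - D = 38 - 1*(-1350) = 38 + 1350 = 1388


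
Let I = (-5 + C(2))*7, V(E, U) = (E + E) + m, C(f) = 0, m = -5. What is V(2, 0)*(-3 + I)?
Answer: 38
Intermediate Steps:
V(E, U) = -5 + 2*E (V(E, U) = (E + E) - 5 = 2*E - 5 = -5 + 2*E)
I = -35 (I = (-5 + 0)*7 = -5*7 = -35)
V(2, 0)*(-3 + I) = (-5 + 2*2)*(-3 - 35) = (-5 + 4)*(-38) = -1*(-38) = 38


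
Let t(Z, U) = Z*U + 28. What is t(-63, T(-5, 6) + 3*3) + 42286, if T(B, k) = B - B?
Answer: 41747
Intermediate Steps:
T(B, k) = 0
t(Z, U) = 28 + U*Z (t(Z, U) = U*Z + 28 = 28 + U*Z)
t(-63, T(-5, 6) + 3*3) + 42286 = (28 + (0 + 3*3)*(-63)) + 42286 = (28 + (0 + 9)*(-63)) + 42286 = (28 + 9*(-63)) + 42286 = (28 - 567) + 42286 = -539 + 42286 = 41747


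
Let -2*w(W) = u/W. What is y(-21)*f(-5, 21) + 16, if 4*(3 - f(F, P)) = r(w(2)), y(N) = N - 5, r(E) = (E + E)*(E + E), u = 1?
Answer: -483/8 ≈ -60.375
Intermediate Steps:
w(W) = -1/(2*W)
r(E) = 4*E² (r(E) = (2*E)*(2*E) = 4*E²)
y(N) = -5 + N
f(F, P) = 47/16 (f(F, P) = 3 - (-½/2)² = 3 - (-½*½)² = 3 - (-¼)² = 3 - 1/16 = 47/16)
y(-21)*f(-5, 21) + 16 = (-5 - 21)*(47/16) + 16 = -26*47/16 + 16 = -611/8 + 16 = -483/8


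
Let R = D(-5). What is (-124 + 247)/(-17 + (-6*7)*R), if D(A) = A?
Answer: 123/193 ≈ 0.63731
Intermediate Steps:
R = -5
(-124 + 247)/(-17 + (-6*7)*R) = (-124 + 247)/(-17 - 6*7*(-5)) = 123/(-17 - 42*(-5)) = 123/(-17 + 210) = 123/193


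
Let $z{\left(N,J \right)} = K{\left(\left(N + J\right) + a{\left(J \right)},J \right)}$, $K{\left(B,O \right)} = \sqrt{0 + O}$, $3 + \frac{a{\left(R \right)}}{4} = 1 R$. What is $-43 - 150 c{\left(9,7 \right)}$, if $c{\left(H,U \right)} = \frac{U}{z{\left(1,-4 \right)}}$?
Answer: $-43 + 525 i \approx -43.0 + 525.0 i$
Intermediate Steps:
$a{\left(R \right)} = -12 + 4 R$ ($a{\left(R \right)} = -12 + 4 \cdot 1 R = -12 + 4 R$)
$K{\left(B,O \right)} = \sqrt{O}$
$z{\left(N,J \right)} = \sqrt{J}$
$c{\left(H,U \right)} = - \frac{i U}{2}$ ($c{\left(H,U \right)} = \frac{U}{\sqrt{-4}} = \frac{U}{2 i} = U \left(- \frac{i}{2}\right) = - \frac{i U}{2}$)
$-43 - 150 c{\left(9,7 \right)} = -43 - 150 \left(\left(- \frac{1}{2}\right) i 7\right) = -43 - 150 \left(- \frac{7 i}{2}\right) = -43 + 525 i$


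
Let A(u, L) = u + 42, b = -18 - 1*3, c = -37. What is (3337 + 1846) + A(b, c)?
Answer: 5204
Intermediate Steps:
b = -21 (b = -18 - 3 = -21)
A(u, L) = 42 + u
(3337 + 1846) + A(b, c) = (3337 + 1846) + (42 - 21) = 5183 + 21 = 5204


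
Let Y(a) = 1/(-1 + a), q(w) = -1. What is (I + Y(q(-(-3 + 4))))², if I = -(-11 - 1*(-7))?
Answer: 49/4 ≈ 12.250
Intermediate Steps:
I = 4 (I = -(-11 + 7) = -1*(-4) = 4)
(I + Y(q(-(-3 + 4))))² = (4 + 1/(-1 - 1))² = (4 + 1/(-2))² = (4 - ½)² = (7/2)² = 49/4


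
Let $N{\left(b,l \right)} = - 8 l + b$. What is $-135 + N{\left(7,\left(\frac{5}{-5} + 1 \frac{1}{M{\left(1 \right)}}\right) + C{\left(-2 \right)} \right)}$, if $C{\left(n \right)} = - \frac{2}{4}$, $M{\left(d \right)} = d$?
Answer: $-124$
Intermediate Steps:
$C{\left(n \right)} = - \frac{1}{2}$ ($C{\left(n \right)} = \left(-2\right) \frac{1}{4} = - \frac{1}{2}$)
$N{\left(b,l \right)} = b - 8 l$
$-135 + N{\left(7,\left(\frac{5}{-5} + 1 \frac{1}{M{\left(1 \right)}}\right) + C{\left(-2 \right)} \right)} = -135 + \left(7 - 8 \left(\left(\frac{5}{-5} + 1 \cdot 1^{-1}\right) - \frac{1}{2}\right)\right) = -135 + \left(7 - 8 \left(\left(5 \left(- \frac{1}{5}\right) + 1 \cdot 1\right) - \frac{1}{2}\right)\right) = -135 + \left(7 - 8 \left(\left(-1 + 1\right) - \frac{1}{2}\right)\right) = -135 + \left(7 - 8 \left(0 - \frac{1}{2}\right)\right) = -135 + \left(7 - -4\right) = -135 + \left(7 + 4\right) = -135 + 11 = -124$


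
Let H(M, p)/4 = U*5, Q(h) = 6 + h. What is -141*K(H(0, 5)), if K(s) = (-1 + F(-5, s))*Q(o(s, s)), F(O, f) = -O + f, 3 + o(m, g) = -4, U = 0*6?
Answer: 564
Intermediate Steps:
U = 0
o(m, g) = -7 (o(m, g) = -3 - 4 = -7)
H(M, p) = 0 (H(M, p) = 4*(0*5) = 4*0 = 0)
F(O, f) = f - O
K(s) = -4 - s (K(s) = (-1 + (s - 1*(-5)))*(6 - 7) = (-1 + (s + 5))*(-1) = (-1 + (5 + s))*(-1) = (4 + s)*(-1) = -4 - s)
-141*K(H(0, 5)) = -141*(-4 - 1*0) = -141*(-4 + 0) = -141*(-4) = 564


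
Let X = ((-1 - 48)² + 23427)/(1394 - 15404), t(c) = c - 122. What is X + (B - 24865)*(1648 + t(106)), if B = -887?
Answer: -294400997234/7005 ≈ -4.2027e+7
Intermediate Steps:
t(c) = -122 + c
X = -12914/7005 (X = ((-49)² + 23427)/(-14010) = (2401 + 23427)*(-1/14010) = 25828*(-1/14010) = -12914/7005 ≈ -1.8435)
X + (B - 24865)*(1648 + t(106)) = -12914/7005 + (-887 - 24865)*(1648 + (-122 + 106)) = -12914/7005 - 25752*(1648 - 16) = -12914/7005 - 25752*1632 = -12914/7005 - 42027264 = -294400997234/7005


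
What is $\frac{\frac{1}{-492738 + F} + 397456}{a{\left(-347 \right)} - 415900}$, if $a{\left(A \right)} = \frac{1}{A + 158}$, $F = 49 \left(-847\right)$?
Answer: $- \frac{40131747979155}{41994067763341} \approx -0.95565$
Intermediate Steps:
$F = -41503$
$a{\left(A \right)} = \frac{1}{158 + A}$
$\frac{\frac{1}{-492738 + F} + 397456}{a{\left(-347 \right)} - 415900} = \frac{\frac{1}{-492738 - 41503} + 397456}{\frac{1}{158 - 347} - 415900} = \frac{\frac{1}{-534241} + 397456}{\frac{1}{-189} - 415900} = \frac{- \frac{1}{534241} + 397456}{- \frac{1}{189} - 415900} = \frac{212337290895}{534241 \left(- \frac{78605101}{189}\right)} = \frac{212337290895}{534241} \left(- \frac{189}{78605101}\right) = - \frac{40131747979155}{41994067763341}$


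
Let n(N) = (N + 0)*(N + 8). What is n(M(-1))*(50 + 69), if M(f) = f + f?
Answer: -1428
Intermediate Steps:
M(f) = 2*f
n(N) = N*(8 + N)
n(M(-1))*(50 + 69) = ((2*(-1))*(8 + 2*(-1)))*(50 + 69) = -2*(8 - 2)*119 = -2*6*119 = -12*119 = -1428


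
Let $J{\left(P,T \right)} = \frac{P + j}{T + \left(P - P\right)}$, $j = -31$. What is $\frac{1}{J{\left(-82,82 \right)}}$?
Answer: $- \frac{82}{113} \approx -0.72566$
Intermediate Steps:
$J{\left(P,T \right)} = \frac{-31 + P}{T}$ ($J{\left(P,T \right)} = \frac{P - 31}{T + \left(P - P\right)} = \frac{-31 + P}{T + 0} = \frac{-31 + P}{T}$)
$\frac{1}{J{\left(-82,82 \right)}} = \frac{1}{\frac{1}{82} \left(-31 - 82\right)} = \frac{1}{\frac{1}{82} \left(-113\right)} = \frac{1}{- \frac{113}{82}} = - \frac{82}{113}$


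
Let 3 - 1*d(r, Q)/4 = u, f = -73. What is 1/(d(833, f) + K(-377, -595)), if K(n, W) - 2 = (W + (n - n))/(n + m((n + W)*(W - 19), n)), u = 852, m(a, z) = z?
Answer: -754/2558481 ≈ -0.00029471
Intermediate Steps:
d(r, Q) = -3396 (d(r, Q) = 12 - 4*852 = 12 - 3408 = -3396)
K(n, W) = 2 + W/(2*n) (K(n, W) = 2 + (W + (n - n))/(n + n) = 2 + (W + 0)/((2*n)) = 2 + W*(1/(2*n)) = 2 + W/(2*n))
1/(d(833, f) + K(-377, -595)) = 1/(-3396 + (2 + (1/2)*(-595)/(-377))) = 1/(-3396 + (2 + (1/2)*(-595)*(-1/377))) = 1/(-3396 + (2 + 595/754)) = 1/(-3396 + 2103/754) = 1/(-2558481/754) = -754/2558481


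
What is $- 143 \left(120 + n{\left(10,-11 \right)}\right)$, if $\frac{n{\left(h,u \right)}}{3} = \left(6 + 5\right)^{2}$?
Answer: $-69069$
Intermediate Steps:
$n{\left(h,u \right)} = 363$ ($n{\left(h,u \right)} = 3 \left(6 + 5\right)^{2} = 3 \cdot 11^{2} = 3 \cdot 121 = 363$)
$- 143 \left(120 + n{\left(10,-11 \right)}\right) = - 143 \left(120 + 363\right) = \left(-143\right) 483 = -69069$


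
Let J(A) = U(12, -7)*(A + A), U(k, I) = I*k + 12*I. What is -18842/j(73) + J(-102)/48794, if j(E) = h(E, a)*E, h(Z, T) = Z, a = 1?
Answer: -368370530/130011613 ≈ -2.8334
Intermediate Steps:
U(k, I) = 12*I + I*k
J(A) = -336*A (J(A) = (-7*(12 + 12))*(A + A) = (-7*24)*(2*A) = -336*A)
j(E) = E² (j(E) = E*E = E²)
-18842/j(73) + J(-102)/48794 = -18842/(73²) - 336*(-102)/48794 = -18842/5329 + 34272*(1/48794) = -18842*1/5329 + 17136/24397 = -18842/5329 + 17136/24397 = -368370530/130011613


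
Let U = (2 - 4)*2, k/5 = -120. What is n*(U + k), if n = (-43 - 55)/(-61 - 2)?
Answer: -8456/9 ≈ -939.56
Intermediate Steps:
k = -600 (k = 5*(-120) = -600)
n = 14/9 (n = -98/(-63) = -98*(-1/63) = 14/9 ≈ 1.5556)
U = -4 (U = -2*2 = -4)
n*(U + k) = 14*(-4 - 600)/9 = (14/9)*(-604) = -8456/9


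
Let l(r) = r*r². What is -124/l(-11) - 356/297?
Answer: -39728/35937 ≈ -1.1055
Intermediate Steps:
l(r) = r³
-124/l(-11) - 356/297 = -124/((-11)³) - 356/297 = -124/(-1331) - 356*1/297 = -124*(-1/1331) - 356/297 = 124/1331 - 356/297 = -39728/35937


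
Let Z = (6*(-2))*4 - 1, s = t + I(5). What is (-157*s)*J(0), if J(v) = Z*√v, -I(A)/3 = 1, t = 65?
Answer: 0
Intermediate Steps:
I(A) = -3 (I(A) = -3*1 = -3)
s = 62 (s = 65 - 3 = 62)
Z = -49 (Z = -12*4 - 1 = -48 - 1 = -49)
J(v) = -49*√v
(-157*s)*J(0) = (-157*62)*(-49*√0) = -(-476966)*0 = -9734*0 = 0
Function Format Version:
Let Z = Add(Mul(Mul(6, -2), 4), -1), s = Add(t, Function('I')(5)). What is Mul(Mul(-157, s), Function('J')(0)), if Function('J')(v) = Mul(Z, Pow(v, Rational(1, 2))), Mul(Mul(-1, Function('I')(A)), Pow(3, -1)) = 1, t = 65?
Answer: 0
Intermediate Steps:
Function('I')(A) = -3 (Function('I')(A) = Mul(-3, 1) = -3)
s = 62 (s = Add(65, -3) = 62)
Z = -49 (Z = Add(Mul(-12, 4), -1) = Add(-48, -1) = -49)
Function('J')(v) = Mul(-49, Pow(v, Rational(1, 2)))
Mul(Mul(-157, s), Function('J')(0)) = Mul(Mul(-157, 62), Mul(-49, Pow(0, Rational(1, 2)))) = Mul(-9734, Mul(-49, 0)) = Mul(-9734, 0) = 0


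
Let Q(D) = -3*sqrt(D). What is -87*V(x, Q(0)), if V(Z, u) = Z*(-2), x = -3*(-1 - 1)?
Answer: 1044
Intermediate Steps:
x = 6 (x = -3*(-2) = 6)
V(Z, u) = -2*Z
-87*V(x, Q(0)) = -(-174)*6 = -87*(-12) = 1044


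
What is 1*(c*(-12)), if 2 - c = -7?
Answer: -108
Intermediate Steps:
c = 9 (c = 2 - 1*(-7) = 2 + 7 = 9)
1*(c*(-12)) = 1*(9*(-12)) = 1*(-108) = -108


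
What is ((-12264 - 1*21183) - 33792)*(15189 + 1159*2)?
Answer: -1177153173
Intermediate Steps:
((-12264 - 1*21183) - 33792)*(15189 + 1159*2) = ((-12264 - 21183) - 33792)*(15189 + 2318) = (-33447 - 33792)*17507 = -67239*17507 = -1177153173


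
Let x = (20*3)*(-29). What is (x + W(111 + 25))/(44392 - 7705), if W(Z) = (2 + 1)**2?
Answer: -577/12229 ≈ -0.047183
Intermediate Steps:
W(Z) = 9 (W(Z) = 3**2 = 9)
x = -1740 (x = 60*(-29) = -1740)
(x + W(111 + 25))/(44392 - 7705) = (-1740 + 9)/(44392 - 7705) = -1731/36687 = -1731*1/36687 = -577/12229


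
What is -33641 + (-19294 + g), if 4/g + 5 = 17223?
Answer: -455717413/8609 ≈ -52935.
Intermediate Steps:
g = 2/8609 (g = 4/(-5 + 17223) = 4/17218 = 4*(1/17218) = 2/8609 ≈ 0.00023231)
-33641 + (-19294 + g) = -33641 + (-19294 + 2/8609) = -33641 - 166102044/8609 = -455717413/8609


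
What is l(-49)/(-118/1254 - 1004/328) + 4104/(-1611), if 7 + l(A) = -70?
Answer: 634669122/29036485 ≈ 21.858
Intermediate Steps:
l(A) = -77 (l(A) = -7 - 70 = -77)
l(-49)/(-118/1254 - 1004/328) + 4104/(-1611) = -77/(-118/1254 - 1004/328) + 4104/(-1611) = -77/(-118*1/1254 - 1004*1/328) + 4104*(-1/1611) = -77/(-59/627 - 251/82) - 456/179 = -77/(-162215/51414) - 456/179 = -77*(-51414/162215) - 456/179 = 3958878/162215 - 456/179 = 634669122/29036485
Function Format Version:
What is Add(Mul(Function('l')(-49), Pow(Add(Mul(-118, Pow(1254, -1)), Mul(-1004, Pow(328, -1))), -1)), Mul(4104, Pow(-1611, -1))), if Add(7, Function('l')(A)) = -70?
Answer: Rational(634669122, 29036485) ≈ 21.858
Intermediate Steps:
Function('l')(A) = -77 (Function('l')(A) = Add(-7, -70) = -77)
Add(Mul(Function('l')(-49), Pow(Add(Mul(-118, Pow(1254, -1)), Mul(-1004, Pow(328, -1))), -1)), Mul(4104, Pow(-1611, -1))) = Add(Mul(-77, Pow(Add(Mul(-118, Pow(1254, -1)), Mul(-1004, Pow(328, -1))), -1)), Mul(4104, Pow(-1611, -1))) = Add(Mul(-77, Pow(Add(Mul(-118, Rational(1, 1254)), Mul(-1004, Rational(1, 328))), -1)), Mul(4104, Rational(-1, 1611))) = Add(Mul(-77, Pow(Add(Rational(-59, 627), Rational(-251, 82)), -1)), Rational(-456, 179)) = Add(Mul(-77, Pow(Rational(-162215, 51414), -1)), Rational(-456, 179)) = Add(Mul(-77, Rational(-51414, 162215)), Rational(-456, 179)) = Add(Rational(3958878, 162215), Rational(-456, 179)) = Rational(634669122, 29036485)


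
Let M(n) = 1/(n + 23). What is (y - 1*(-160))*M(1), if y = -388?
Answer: -19/2 ≈ -9.5000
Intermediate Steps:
M(n) = 1/(23 + n)
(y - 1*(-160))*M(1) = (-388 - 1*(-160))/(23 + 1) = (-388 + 160)/24 = -228*1/24 = -19/2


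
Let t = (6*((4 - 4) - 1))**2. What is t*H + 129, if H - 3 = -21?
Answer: -519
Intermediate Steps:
H = -18 (H = 3 - 21 = -18)
t = 36 (t = (6*(0 - 1))**2 = (6*(-1))**2 = (-6)**2 = 36)
t*H + 129 = 36*(-18) + 129 = -648 + 129 = -519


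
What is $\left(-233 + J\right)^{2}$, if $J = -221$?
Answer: $206116$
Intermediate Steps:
$\left(-233 + J\right)^{2} = \left(-233 - 221\right)^{2} = \left(-454\right)^{2} = 206116$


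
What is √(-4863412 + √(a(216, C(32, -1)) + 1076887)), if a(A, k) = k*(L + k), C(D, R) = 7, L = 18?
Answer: √(-4863412 + √1077062) ≈ 2205.1*I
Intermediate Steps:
a(A, k) = k*(18 + k)
√(-4863412 + √(a(216, C(32, -1)) + 1076887)) = √(-4863412 + √(7*(18 + 7) + 1076887)) = √(-4863412 + √(7*25 + 1076887)) = √(-4863412 + √(175 + 1076887)) = √(-4863412 + √1077062)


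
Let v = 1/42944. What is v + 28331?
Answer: 1216646465/42944 ≈ 28331.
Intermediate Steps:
v = 1/42944 ≈ 2.3286e-5
v + 28331 = 1/42944 + 28331 = 1216646465/42944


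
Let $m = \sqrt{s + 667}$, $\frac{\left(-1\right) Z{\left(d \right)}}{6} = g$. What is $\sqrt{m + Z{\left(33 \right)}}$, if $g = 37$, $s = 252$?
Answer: $\sqrt{-222 + \sqrt{919}} \approx 13.845 i$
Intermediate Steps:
$Z{\left(d \right)} = -222$ ($Z{\left(d \right)} = \left(-6\right) 37 = -222$)
$m = \sqrt{919}$ ($m = \sqrt{252 + 667} = \sqrt{919} \approx 30.315$)
$\sqrt{m + Z{\left(33 \right)}} = \sqrt{\sqrt{919} - 222} = \sqrt{-222 + \sqrt{919}}$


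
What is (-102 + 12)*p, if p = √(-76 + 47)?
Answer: -90*I*√29 ≈ -484.67*I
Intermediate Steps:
p = I*√29 (p = √(-29) = I*√29 ≈ 5.3852*I)
(-102 + 12)*p = (-102 + 12)*(I*√29) = -90*I*√29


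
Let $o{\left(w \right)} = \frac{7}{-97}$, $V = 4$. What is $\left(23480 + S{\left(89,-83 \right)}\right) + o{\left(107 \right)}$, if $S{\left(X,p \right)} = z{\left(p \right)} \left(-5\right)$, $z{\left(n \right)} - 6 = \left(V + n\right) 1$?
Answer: $\frac{2312958}{97} \approx 23845.0$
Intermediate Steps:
$o{\left(w \right)} = - \frac{7}{97}$ ($o{\left(w \right)} = 7 \left(- \frac{1}{97}\right) = - \frac{7}{97}$)
$z{\left(n \right)} = 10 + n$ ($z{\left(n \right)} = 6 + \left(4 + n\right) 1 = 6 + \left(4 + n\right) = 10 + n$)
$S{\left(X,p \right)} = -50 - 5 p$ ($S{\left(X,p \right)} = \left(10 + p\right) \left(-5\right) = -50 - 5 p$)
$\left(23480 + S{\left(89,-83 \right)}\right) + o{\left(107 \right)} = \left(23480 - -365\right) - \frac{7}{97} = \left(23480 + \left(-50 + 415\right)\right) - \frac{7}{97} = \left(23480 + 365\right) - \frac{7}{97} = 23845 - \frac{7}{97} = \frac{2312958}{97}$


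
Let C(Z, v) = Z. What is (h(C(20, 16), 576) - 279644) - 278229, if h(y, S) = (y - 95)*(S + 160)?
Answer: -613073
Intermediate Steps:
h(y, S) = (-95 + y)*(160 + S)
(h(C(20, 16), 576) - 279644) - 278229 = ((-15200 - 95*576 + 160*20 + 576*20) - 279644) - 278229 = ((-15200 - 54720 + 3200 + 11520) - 279644) - 278229 = (-55200 - 279644) - 278229 = -334844 - 278229 = -613073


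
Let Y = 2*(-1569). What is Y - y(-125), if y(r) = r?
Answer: -3013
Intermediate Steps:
Y = -3138
Y - y(-125) = -3138 - 1*(-125) = -3138 + 125 = -3013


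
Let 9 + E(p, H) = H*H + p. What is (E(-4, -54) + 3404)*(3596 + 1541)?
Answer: 32399059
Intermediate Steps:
E(p, H) = -9 + p + H² (E(p, H) = -9 + (H*H + p) = -9 + (H² + p) = -9 + (p + H²) = -9 + p + H²)
(E(-4, -54) + 3404)*(3596 + 1541) = ((-9 - 4 + (-54)²) + 3404)*(3596 + 1541) = ((-9 - 4 + 2916) + 3404)*5137 = (2903 + 3404)*5137 = 6307*5137 = 32399059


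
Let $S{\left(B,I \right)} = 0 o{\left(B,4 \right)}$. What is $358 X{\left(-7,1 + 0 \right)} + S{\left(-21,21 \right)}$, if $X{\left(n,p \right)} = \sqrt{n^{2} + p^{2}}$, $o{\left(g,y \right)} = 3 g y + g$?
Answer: $1790 \sqrt{2} \approx 2531.4$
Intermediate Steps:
$o{\left(g,y \right)} = g + 3 g y$ ($o{\left(g,y \right)} = 3 g y + g = g + 3 g y$)
$S{\left(B,I \right)} = 0$ ($S{\left(B,I \right)} = 0 B \left(1 + 3 \cdot 4\right) = 0 B \left(1 + 12\right) = 0 B 13 = 0 \cdot 13 B = 0$)
$358 X{\left(-7,1 + 0 \right)} + S{\left(-21,21 \right)} = 358 \sqrt{\left(-7\right)^{2} + \left(1 + 0\right)^{2}} + 0 = 358 \sqrt{49 + 1^{2}} + 0 = 358 \sqrt{49 + 1} + 0 = 358 \sqrt{50} + 0 = 358 \cdot 5 \sqrt{2} + 0 = 1790 \sqrt{2} + 0 = 1790 \sqrt{2}$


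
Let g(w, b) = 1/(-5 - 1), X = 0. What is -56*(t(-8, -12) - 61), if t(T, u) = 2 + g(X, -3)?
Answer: 9940/3 ≈ 3313.3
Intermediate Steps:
g(w, b) = -⅙ (g(w, b) = 1/(-6) = -⅙)
t(T, u) = 11/6 (t(T, u) = 2 - ⅙ = 11/6)
-56*(t(-8, -12) - 61) = -56*(11/6 - 61) = -56*(-355/6) = 9940/3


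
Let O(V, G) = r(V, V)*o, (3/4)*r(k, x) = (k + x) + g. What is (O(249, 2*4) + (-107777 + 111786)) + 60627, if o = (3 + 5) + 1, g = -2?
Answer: 70588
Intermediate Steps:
o = 9 (o = 8 + 1 = 9)
r(k, x) = -8/3 + 4*k/3 + 4*x/3 (r(k, x) = 4*((k + x) - 2)/3 = 4*(-2 + k + x)/3 = -8/3 + 4*k/3 + 4*x/3)
O(V, G) = -24 + 24*V (O(V, G) = (-8/3 + 4*V/3 + 4*V/3)*9 = (-8/3 + 8*V/3)*9 = -24 + 24*V)
(O(249, 2*4) + (-107777 + 111786)) + 60627 = ((-24 + 24*249) + (-107777 + 111786)) + 60627 = ((-24 + 5976) + 4009) + 60627 = (5952 + 4009) + 60627 = 9961 + 60627 = 70588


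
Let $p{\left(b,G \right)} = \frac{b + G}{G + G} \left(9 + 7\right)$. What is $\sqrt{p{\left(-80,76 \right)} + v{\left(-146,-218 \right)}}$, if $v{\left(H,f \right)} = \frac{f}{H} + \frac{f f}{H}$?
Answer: $\frac{3 i \sqrt{69348613}}{1387} \approx 18.012 i$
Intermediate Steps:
$v{\left(H,f \right)} = \frac{f}{H} + \frac{f^{2}}{H}$
$p{\left(b,G \right)} = \frac{8 \left(G + b\right)}{G}$ ($p{\left(b,G \right)} = \frac{G + b}{2 G} 16 = \frac{8 \left(G + b\right)}{G}$)
$\sqrt{p{\left(-80,76 \right)} + v{\left(-146,-218 \right)}} = \sqrt{\left(8 + 8 \left(-80\right) \frac{1}{76}\right) - \frac{218 \left(1 - 218\right)}{-146}} = \sqrt{\left(8 + 8 \left(-80\right) \frac{1}{76}\right) - \left(- \frac{109}{73}\right) \left(-217\right)} = \sqrt{\left(8 - \frac{160}{19}\right) - \frac{23653}{73}} = \sqrt{- \frac{8}{19} - \frac{23653}{73}} = \sqrt{- \frac{449991}{1387}} = \frac{3 i \sqrt{69348613}}{1387}$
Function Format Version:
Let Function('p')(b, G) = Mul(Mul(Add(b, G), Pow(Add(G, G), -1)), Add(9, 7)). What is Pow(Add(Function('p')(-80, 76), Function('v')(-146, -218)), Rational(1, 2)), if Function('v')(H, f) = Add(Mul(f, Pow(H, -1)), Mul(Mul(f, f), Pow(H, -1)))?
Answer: Mul(Rational(3, 1387), I, Pow(69348613, Rational(1, 2))) ≈ Mul(18.012, I)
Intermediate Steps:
Function('v')(H, f) = Add(Mul(f, Pow(H, -1)), Mul(Pow(H, -1), Pow(f, 2))) (Function('v')(H, f) = Add(Mul(f, Pow(H, -1)), Mul(Pow(f, 2), Pow(H, -1))) = Add(Mul(f, Pow(H, -1)), Mul(Pow(H, -1), Pow(f, 2))))
Function('p')(b, G) = Mul(8, Pow(G, -1), Add(G, b)) (Function('p')(b, G) = Mul(Mul(Add(G, b), Pow(Mul(2, G), -1)), 16) = Mul(Mul(Add(G, b), Mul(Rational(1, 2), Pow(G, -1))), 16) = Mul(Mul(Rational(1, 2), Pow(G, -1), Add(G, b)), 16) = Mul(8, Pow(G, -1), Add(G, b)))
Pow(Add(Function('p')(-80, 76), Function('v')(-146, -218)), Rational(1, 2)) = Pow(Add(Add(8, Mul(8, -80, Pow(76, -1))), Mul(-218, Pow(-146, -1), Add(1, -218))), Rational(1, 2)) = Pow(Add(Add(8, Mul(8, -80, Rational(1, 76))), Mul(-218, Rational(-1, 146), -217)), Rational(1, 2)) = Pow(Add(Add(8, Rational(-160, 19)), Rational(-23653, 73)), Rational(1, 2)) = Pow(Add(Rational(-8, 19), Rational(-23653, 73)), Rational(1, 2)) = Pow(Rational(-449991, 1387), Rational(1, 2)) = Mul(Rational(3, 1387), I, Pow(69348613, Rational(1, 2)))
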